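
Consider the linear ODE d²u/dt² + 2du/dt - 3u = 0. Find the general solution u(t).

Characteristic equation r² + 2r - 3 = 0 factors as (r - 1)(r + 3) = 0, so r = 1, -3.
Hence u_h = C1*exp(t) + C2*exp(-3*t).

u = C1*exp(t) + C2*exp(-3*t)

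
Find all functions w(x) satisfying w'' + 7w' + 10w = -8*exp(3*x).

Characteristic equation r² + 7r + 10 = 0 factors as (r + 5)(r + 2) = 0, so r = -5, -2.
Hence w_h = C1*exp(-5*x) + C2*exp(-2*x).
Try w_p = A*exp(3*x). Substituting into the equation and dividing by exp(3*x) gives A = -1/5, so w_p = -exp(3*x)/5.

w = -exp(3*x)/5 + C1*exp(-5*x) + C2*exp(-2*x)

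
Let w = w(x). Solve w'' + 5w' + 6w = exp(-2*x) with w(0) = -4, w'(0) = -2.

Characteristic equation r² + 5r + 6 = 0 factors as (r + 2)(r + 3) = 0, so r = -2, -3.
Hence w_h = C1*exp(-2*x) + C2*exp(-3*x).
Since exp(-2*x) solves the homogeneous equation (r = -2 is a root of multiplicity 1), multiply the trial by x. Try w_p = A*x*exp(-2*x). Substituting into the equation and dividing by exp(-2*x) gives A = 1, so w_p = x*exp(-2*x).
General solution: w = C1*exp(-2*x) + C2*exp(-3*x) + x*exp(-2*x).
Apply the initial conditions: w(0) = C1 + C2 = -4 and w'(0) = 1 - 3*C2 - 2*C1 = -2. Solving gives C1 = -15, C2 = 11.

w = -15*exp(-2*x) + 11*exp(-3*x) + x*exp(-2*x)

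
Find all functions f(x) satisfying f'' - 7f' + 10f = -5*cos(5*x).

Characteristic equation r² - 7r + 10 = 0 factors as (r - 5)(r - 2) = 0, so r = 5, 2.
Hence f_h = C1*exp(5*x) + C2*exp(2*x).
Try f_p = A*cos(5*x) + B*sin(5*x). Substituting and equating the coefficients of cos(5x) and sin(5x) gives A = 3/58, B = 7/58, so f_p = 3*cos(5*x)/58 + 7*sin(5*x)/58.

f = 3*cos(5*x)/58 + 7*sin(5*x)/58 + C1*exp(5*x) + C2*exp(2*x)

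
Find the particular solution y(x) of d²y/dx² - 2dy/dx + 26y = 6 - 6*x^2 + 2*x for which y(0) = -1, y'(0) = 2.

Characteristic equation r² - 2r + 26 = 0 has discriminant (-2)² - 4·(26) = -100 < 0, so r = 1 ± 5i.
Hence y_h = C1*cos(5*x)*exp(x) + C2*exp(x)*sin(5*x).
For the particular solution try y_p = A0 + A1*x + A2*x^2. Substituting and matching coefficients of each power of x gives A0 = 553/2197, A1 = 7/169, A2 = -3/13, so y_p = 553/2197 - 3*x^2/13 + 7*x/169.
General solution: y = 553/2197 - 3*x^2/13 + 7*x/169 + C1*cos(5*x)*exp(x) + C2*exp(x)*sin(5*x).
Apply the initial conditions: y(0) = 553/2197 + C1 = -1 and y'(0) = 7/169 + C1 + 5*C2 = 2. Solving gives C1 = -2750/2197, C2 = 7053/10985.

y = 553/2197 - 3*x**2/13 + 7*x/169 - 2750*cos(5*x)*exp(x)/2197 + 7053*exp(x)*sin(5*x)/10985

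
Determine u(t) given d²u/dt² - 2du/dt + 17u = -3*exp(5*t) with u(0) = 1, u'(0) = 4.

u = -3*exp(5*t)/32 + 27*exp(t)*sin(4*t)/32 + 35*cos(4*t)*exp(t)/32

Characteristic equation r² - 2r + 17 = 0 has discriminant (-2)² - 4·(17) = -64 < 0, so r = 1 ± 4i.
Hence u_h = C1*cos(4*t)*exp(t) + C2*exp(t)*sin(4*t).
Try u_p = A*exp(5*t). Substituting into the equation and dividing by exp(5*t) gives A = -3/32, so u_p = -3*exp(5*t)/32.
General solution: u = -3*exp(5*t)/32 + C1*cos(4*t)*exp(t) + C2*exp(t)*sin(4*t).
Apply the initial conditions: u(0) = -3/32 + C1 = 1 and u'(0) = -15/32 + C1 + 4*C2 = 4. Solving gives C1 = 35/32, C2 = 27/32.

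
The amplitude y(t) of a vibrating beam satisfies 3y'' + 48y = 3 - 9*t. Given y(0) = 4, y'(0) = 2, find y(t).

y = 1/16 - 3*t/16 + 35*sin(4*t)/64 + 63*cos(4*t)/16

Divide through by 3: y'' + 16y = 1 - 3*t.
Characteristic equation r² + 16 = 0 has discriminant (0)² - 4·(16) = -64 < 0, so r = ± 4i.
Hence y_h = C1*cos(4*t) + C2*sin(4*t).
For the particular solution try y_p = A0 + A1*t. Substituting and matching coefficients of each power of t gives A0 = 1/16, A1 = -3/16, so y_p = 1/16 - 3*t/16.
General solution: y = 1/16 - 3*t/16 + C1*cos(4*t) + C2*sin(4*t).
Apply the initial conditions: y(0) = 1/16 + C1 = 4 and y'(0) = -3/16 + 4*C2 = 2. Solving gives C1 = 63/16, C2 = 35/64.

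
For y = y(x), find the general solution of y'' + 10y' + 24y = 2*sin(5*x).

Characteristic equation r² + 10r + 24 = 0 factors as (r + 6)(r + 4) = 0, so r = -6, -4.
Hence y_h = C1*exp(-6*x) + C2*exp(-4*x).
Try y_p = A*cos(5*x) + B*sin(5*x). Substituting and equating the coefficients of cos(5x) and sin(5x) gives A = -100/2501, B = -2/2501, so y_p = -100*cos(5*x)/2501 - 2*sin(5*x)/2501.

y = -100*cos(5*x)/2501 - 2*sin(5*x)/2501 + C1*exp(-6*x) + C2*exp(-4*x)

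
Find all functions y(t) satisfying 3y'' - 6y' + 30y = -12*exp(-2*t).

Divide through by 3: y'' - 2y' + 10y = -4*exp(-2*t).
Characteristic equation r² - 2r + 10 = 0 has discriminant (-2)² - 4·(10) = -36 < 0, so r = 1 ± 3i.
Hence y_h = C1*cos(3*t)*exp(t) + C2*exp(t)*sin(3*t).
Try y_p = A*exp(-2*t). Substituting into the equation and dividing by exp(-2*t) gives A = -2/9, so y_p = -2*exp(-2*t)/9.

y = -2*exp(-2*t)/9 + C1*cos(3*t)*exp(t) + C2*exp(t)*sin(3*t)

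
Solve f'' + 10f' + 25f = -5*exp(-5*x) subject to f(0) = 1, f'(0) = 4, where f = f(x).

Characteristic equation r² + 10r + 25 = 0 has discriminant (10)² - 4·(25) = 0, so r = -5 is a repeated root.
Hence f_h = (C1 + C2*x)*exp(-5*x).
Since exp(-5*x) solves the homogeneous equation (r = -5 is a root of multiplicity 2), multiply the trial by x^2. Try f_p = A*x^2*exp(-5*x). Substituting into the equation and dividing by exp(-5*x) gives A = -5/2, so f_p = -5*x^2*exp(-5*x)/2.
General solution: f = C1*exp(-5*x) - 5*x^2*exp(-5*x)/2 + C2*x*exp(-5*x).
Apply the initial conditions: f(0) = C1 = 1 and f'(0) = C2 - 5*C1 = 4. Solving gives C1 = 1, C2 = 9.

f = 9*x*exp(-5*x) - 5*x**2*exp(-5*x)/2 + exp(-5*x)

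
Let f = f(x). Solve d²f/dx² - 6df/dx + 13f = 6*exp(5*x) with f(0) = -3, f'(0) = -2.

f = 3*exp(5*x)/4 - 15*cos(2*x)*exp(3*x)/4 + 11*exp(3*x)*sin(2*x)/4

Characteristic equation r² - 6r + 13 = 0 has discriminant (-6)² - 4·(13) = -16 < 0, so r = 3 ± 2i.
Hence f_h = C1*cos(2*x)*exp(3*x) + C2*exp(3*x)*sin(2*x).
Try f_p = A*exp(5*x). Substituting into the equation and dividing by exp(5*x) gives A = 3/4, so f_p = 3*exp(5*x)/4.
General solution: f = 3*exp(5*x)/4 + C1*cos(2*x)*exp(3*x) + C2*exp(3*x)*sin(2*x).
Apply the initial conditions: f(0) = 3/4 + C1 = -3 and f'(0) = 15/4 + 2*C2 + 3*C1 = -2. Solving gives C1 = -15/4, C2 = 11/4.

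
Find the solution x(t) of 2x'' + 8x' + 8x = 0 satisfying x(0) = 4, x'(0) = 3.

x = 4*exp(-2*t) + 11*t*exp(-2*t)

Divide through by 2: x'' + 4x' + 4x = 0.
Characteristic equation r² + 4r + 4 = 0 has discriminant (4)² - 4·(4) = 0, so r = -2 is a repeated root.
Hence x_h = (C1 + C2*t)*exp(-2*t).
Apply the initial conditions: x(0) = C1 = 4 and x'(0) = C2 - 2*C1 = 3. Solving gives C1 = 4, C2 = 11.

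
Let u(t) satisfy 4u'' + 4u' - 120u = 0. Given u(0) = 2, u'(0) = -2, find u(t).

u = 10*exp(5*t)/11 + 12*exp(-6*t)/11

Divide through by 4: u'' + u' - 30u = 0.
Characteristic equation r² + r - 30 = 0 factors as (r - 5)(r + 6) = 0, so r = 5, -6.
Hence u_h = C1*exp(5*t) + C2*exp(-6*t).
Apply the initial conditions: u(0) = C1 + C2 = 2 and u'(0) = -6*C2 + 5*C1 = -2. Solving gives C1 = 10/11, C2 = 12/11.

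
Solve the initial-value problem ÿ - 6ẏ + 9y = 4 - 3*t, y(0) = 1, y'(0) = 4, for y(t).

Characteristic equation r² - 6r + 9 = 0 has discriminant (-6)² - 4·(9) = 0, so r = 3 is a repeated root.
Hence y_h = (C1 + C2*t)*exp(3*t).
For the particular solution try y_p = A0 + A1*t. Substituting and matching coefficients of each power of t gives A0 = 2/9, A1 = -1/3, so y_p = 2/9 - t/3.
General solution: y = 2/9 - t/3 + C1*exp(3*t) + C2*t*exp(3*t).
Apply the initial conditions: y(0) = 2/9 + C1 = 1 and y'(0) = -1/3 + C2 + 3*C1 = 4. Solving gives C1 = 7/9, C2 = 2.

y = 2/9 - t/3 + 7*exp(3*t)/9 + 2*t*exp(3*t)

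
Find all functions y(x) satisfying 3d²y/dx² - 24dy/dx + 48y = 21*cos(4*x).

y = -7*sin(4*x)/32 + C1*exp(4*x) + C2*x*exp(4*x)

Divide through by 3: y'' - 8y' + 16y = 7*cos(4*x).
Characteristic equation r² - 8r + 16 = 0 has discriminant (-8)² - 4·(16) = 0, so r = 4 is a repeated root.
Hence y_h = (C1 + C2*x)*exp(4*x).
Try y_p = A*cos(4*x) + B*sin(4*x). Substituting and equating the coefficients of cos(4x) and sin(4x) gives A = 0, B = -7/32, so y_p = -7*sin(4*x)/32.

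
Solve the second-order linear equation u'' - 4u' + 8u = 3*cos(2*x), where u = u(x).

u = -3*sin(2*x)/10 + 3*cos(2*x)/20 + C1*cos(2*x)*exp(2*x) + C2*exp(2*x)*sin(2*x)

Characteristic equation r² - 4r + 8 = 0 has discriminant (-4)² - 4·(8) = -16 < 0, so r = 2 ± 2i.
Hence u_h = C1*cos(2*x)*exp(2*x) + C2*exp(2*x)*sin(2*x).
Try u_p = A*cos(2*x) + B*sin(2*x). Substituting and equating the coefficients of cos(2x) and sin(2x) gives A = 3/20, B = -3/10, so u_p = -3*sin(2*x)/10 + 3*cos(2*x)/20.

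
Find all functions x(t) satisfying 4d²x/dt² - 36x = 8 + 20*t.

Divide through by 4: x'' - 9x = 2 + 5*t.
Characteristic equation r² - 9 = 0 factors as (r - 3)(r + 3) = 0, so r = 3, -3.
Hence x_h = C1*exp(3*t) + C2*exp(-3*t).
For the particular solution try x_p = A0 + A1*t. Substituting and matching coefficients of each power of t gives A0 = -2/9, A1 = -5/9, so x_p = -2/9 - 5*t/9.

x = -2/9 - 5*t/9 + C1*exp(3*t) + C2*exp(-3*t)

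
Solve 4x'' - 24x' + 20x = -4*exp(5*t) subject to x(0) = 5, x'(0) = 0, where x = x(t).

Divide through by 4: x'' - 6x' + 5x = -exp(5*t).
Characteristic equation r² - 6r + 5 = 0 factors as (r - 1)(r - 5) = 0, so r = 1, 5.
Hence x_h = C1*exp(t) + C2*exp(5*t).
Since exp(5*t) solves the homogeneous equation (r = 5 is a root of multiplicity 1), multiply the trial by t. Try x_p = A*t*exp(5*t). Substituting into the equation and dividing by exp(5*t) gives A = -1/4, so x_p = -t*exp(5*t)/4.
General solution: x = C1*exp(t) + C2*exp(5*t) - t*exp(5*t)/4.
Apply the initial conditions: x(0) = C1 + C2 = 5 and x'(0) = -1/4 + C1 + 5*C2 = 0. Solving gives C1 = 99/16, C2 = -19/16.

x = -19*exp(5*t)/16 + 99*exp(t)/16 - t*exp(5*t)/4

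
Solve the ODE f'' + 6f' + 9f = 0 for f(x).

Characteristic equation r² + 6r + 9 = 0 has discriminant (6)² - 4·(9) = 0, so r = -3 is a repeated root.
Hence f_h = (C1 + C2*x)*exp(-3*x).

f = C1*exp(-3*x) + C2*x*exp(-3*x)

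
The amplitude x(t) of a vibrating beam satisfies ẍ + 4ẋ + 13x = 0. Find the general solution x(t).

Characteristic equation r² + 4r + 13 = 0 has discriminant (4)² - 4·(13) = -36 < 0, so r = -2 ± 3i.
Hence x_h = C1*cos(3*t)*exp(-2*t) + C2*exp(-2*t)*sin(3*t).

x = C1*cos(3*t)*exp(-2*t) + C2*exp(-2*t)*sin(3*t)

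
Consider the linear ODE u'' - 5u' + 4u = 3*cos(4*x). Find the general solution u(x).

Characteristic equation r² - 5r + 4 = 0 factors as (r - 1)(r - 4) = 0, so r = 1, 4.
Hence u_h = C1*exp(x) + C2*exp(4*x).
Try u_p = A*cos(4*x) + B*sin(4*x). Substituting and equating the coefficients of cos(4x) and sin(4x) gives A = -9/136, B = -15/136, so u_p = -15*sin(4*x)/136 - 9*cos(4*x)/136.

u = -15*sin(4*x)/136 - 9*cos(4*x)/136 + C1*exp(x) + C2*exp(4*x)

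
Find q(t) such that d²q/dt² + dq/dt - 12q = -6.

q = 1/2 + C1*exp(-4*t) + C2*exp(3*t)

Characteristic equation r² + r - 12 = 0 factors as (r + 4)(r - 3) = 0, so r = -4, 3.
Hence q_h = C1*exp(-4*t) + C2*exp(3*t).
For the particular solution try q_p = A0. Substituting and matching coefficients of each power of t gives A0 = 1/2, so q_p = 1/2.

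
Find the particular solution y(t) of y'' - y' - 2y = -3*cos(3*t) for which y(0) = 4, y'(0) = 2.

Characteristic equation r² - r - 2 = 0 factors as (r + 1)(r - 2) = 0, so r = -1, 2.
Hence y_h = C1*exp(-t) + C2*exp(2*t).
Try y_p = A*cos(3*t) + B*sin(3*t). Substituting and equating the coefficients of cos(3t) and sin(3t) gives A = 33/130, B = 9/130, so y_p = 9*sin(3*t)/130 + 33*cos(3*t)/130.
General solution: y = 9*sin(3*t)/130 + 33*cos(3*t)/130 + C1*exp(-t) + C2*exp(2*t).
Apply the initial conditions: y(0) = 33/130 + C1 + C2 = 4 and y'(0) = 27/130 - C1 + 2*C2 = 2. Solving gives C1 = 19/10, C2 = 24/13.

y = 9*sin(3*t)/130 + 19*exp(-t)/10 + 24*exp(2*t)/13 + 33*cos(3*t)/130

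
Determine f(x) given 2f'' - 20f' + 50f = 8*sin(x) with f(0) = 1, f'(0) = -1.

Divide through by 2: f'' - 10f' + 25f = 4*sin(x).
Characteristic equation r² - 10r + 25 = 0 has discriminant (-10)² - 4·(25) = 0, so r = 5 is a repeated root.
Hence f_h = (C1 + C2*x)*exp(5*x).
Try f_p = A*cos(x) + B*sin(x). Substituting and equating the coefficients of cos(x) and sin(x) gives A = 10/169, B = 24/169, so f_p = 10*cos(x)/169 + 24*sin(x)/169.
General solution: f = 10*cos(x)/169 + 24*sin(x)/169 + C1*exp(5*x) + C2*x*exp(5*x).
Apply the initial conditions: f(0) = 10/169 + C1 = 1 and f'(0) = 24/169 + C2 + 5*C1 = -1. Solving gives C1 = 159/169, C2 = -76/13.

f = 10*cos(x)/169 + 24*sin(x)/169 + 159*exp(5*x)/169 - 76*x*exp(5*x)/13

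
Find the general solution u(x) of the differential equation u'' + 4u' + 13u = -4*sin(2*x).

Characteristic equation r² + 4r + 13 = 0 has discriminant (4)² - 4·(13) = -36 < 0, so r = -2 ± 3i.
Hence u_h = C1*cos(3*x)*exp(-2*x) + C2*exp(-2*x)*sin(3*x).
Try u_p = A*cos(2*x) + B*sin(2*x). Substituting and equating the coefficients of cos(2x) and sin(2x) gives A = 32/145, B = -36/145, so u_p = -36*sin(2*x)/145 + 32*cos(2*x)/145.

u = -36*sin(2*x)/145 + 32*cos(2*x)/145 + C1*cos(3*x)*exp(-2*x) + C2*exp(-2*x)*sin(3*x)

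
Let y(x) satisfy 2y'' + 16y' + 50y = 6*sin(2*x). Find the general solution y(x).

Divide through by 2: y'' + 8y' + 25y = 3*sin(2*x).
Characteristic equation r² + 8r + 25 = 0 has discriminant (8)² - 4·(25) = -36 < 0, so r = -4 ± 3i.
Hence y_h = C1*cos(3*x)*exp(-4*x) + C2*exp(-4*x)*sin(3*x).
Try y_p = A*cos(2*x) + B*sin(2*x). Substituting and equating the coefficients of cos(2x) and sin(2x) gives A = -48/697, B = 63/697, so y_p = -48*cos(2*x)/697 + 63*sin(2*x)/697.

y = -48*cos(2*x)/697 + 63*sin(2*x)/697 + C1*cos(3*x)*exp(-4*x) + C2*exp(-4*x)*sin(3*x)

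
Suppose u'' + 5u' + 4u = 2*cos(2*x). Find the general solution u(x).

u = sin(2*x)/5 + C1*exp(-x) + C2*exp(-4*x)

Characteristic equation r² + 5r + 4 = 0 factors as (r + 1)(r + 4) = 0, so r = -1, -4.
Hence u_h = C1*exp(-x) + C2*exp(-4*x).
Try u_p = A*cos(2*x) + B*sin(2*x). Substituting and equating the coefficients of cos(2x) and sin(2x) gives A = 0, B = 1/5, so u_p = sin(2*x)/5.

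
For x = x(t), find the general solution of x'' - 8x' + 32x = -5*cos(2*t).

Characteristic equation r² - 8r + 32 = 0 has discriminant (-8)² - 4·(32) = -64 < 0, so r = 4 ± 4i.
Hence x_h = C1*cos(4*t)*exp(4*t) + C2*exp(4*t)*sin(4*t).
Try x_p = A*cos(2*t) + B*sin(2*t). Substituting and equating the coefficients of cos(2t) and sin(2t) gives A = -7/52, B = 1/13, so x_p = -7*cos(2*t)/52 + sin(2*t)/13.

x = -7*cos(2*t)/52 + sin(2*t)/13 + C1*cos(4*t)*exp(4*t) + C2*exp(4*t)*sin(4*t)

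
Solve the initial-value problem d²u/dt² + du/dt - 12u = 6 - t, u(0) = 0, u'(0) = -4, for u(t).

Characteristic equation r² + r - 12 = 0 factors as (r + 4)(r - 3) = 0, so r = -4, 3.
Hence u_h = C1*exp(-4*t) + C2*exp(3*t).
For the particular solution try u_p = A0 + A1*t. Substituting and matching coefficients of each power of t gives A0 = -71/144, A1 = 1/12, so u_p = -71/144 + t/12.
General solution: u = -71/144 + t/12 + C1*exp(-4*t) + C2*exp(3*t).
Apply the initial conditions: u(0) = -71/144 + C1 + C2 = 0 and u'(0) = 1/12 - 4*C1 + 3*C2 = -4. Solving gives C1 = 89/112, C2 = -19/63.

u = -71/144 - 19*exp(3*t)/63 + t/12 + 89*exp(-4*t)/112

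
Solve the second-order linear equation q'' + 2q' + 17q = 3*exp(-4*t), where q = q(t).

q = 3*exp(-4*t)/25 + C1*cos(4*t)*exp(-t) + C2*exp(-t)*sin(4*t)

Characteristic equation r² + 2r + 17 = 0 has discriminant (2)² - 4·(17) = -64 < 0, so r = -1 ± 4i.
Hence q_h = C1*cos(4*t)*exp(-t) + C2*exp(-t)*sin(4*t).
Try q_p = A*exp(-4*t). Substituting into the equation and dividing by exp(-4*t) gives A = 3/25, so q_p = 3*exp(-4*t)/25.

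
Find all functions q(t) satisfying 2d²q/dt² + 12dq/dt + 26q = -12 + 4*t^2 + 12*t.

q = -1390/2197 + 2*t**2/13 + 54*t/169 + C1*cos(2*t)*exp(-3*t) + C2*exp(-3*t)*sin(2*t)

Divide through by 2: q'' + 6q' + 13q = -6 + 2*t^2 + 6*t.
Characteristic equation r² + 6r + 13 = 0 has discriminant (6)² - 4·(13) = -16 < 0, so r = -3 ± 2i.
Hence q_h = C1*cos(2*t)*exp(-3*t) + C2*exp(-3*t)*sin(2*t).
For the particular solution try q_p = A0 + A1*t + A2*t^2. Substituting and matching coefficients of each power of t gives A0 = -1390/2197, A1 = 54/169, A2 = 2/13, so q_p = -1390/2197 + 2*t^2/13 + 54*t/169.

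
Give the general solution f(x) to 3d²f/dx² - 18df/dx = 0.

f = C2 + C1*exp(6*x)

Divide through by 3: f'' - 6f' = 0.
Characteristic equation r² - 6r = 0 factors as (r - 6)r = 0, so r = 6, 0.
Hence f_h = C1*exp(6*x) + C2.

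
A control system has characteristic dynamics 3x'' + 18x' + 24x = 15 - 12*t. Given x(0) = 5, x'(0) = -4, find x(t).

Divide through by 3: x'' + 6x' + 8x = 5 - 4*t.
Characteristic equation r² + 6r + 8 = 0 factors as (r + 4)(r + 2) = 0, so r = -4, -2.
Hence x_h = C1*exp(-4*t) + C2*exp(-2*t).
For the particular solution try x_p = A0 + A1*t. Substituting and matching coefficients of each power of t gives A0 = 1, A1 = -1/2, so x_p = 1 - t/2.
General solution: x = 1 - t/2 + C1*exp(-4*t) + C2*exp(-2*t).
Apply the initial conditions: x(0) = 1 + C1 + C2 = 5 and x'(0) = -1/2 - 4*C1 - 2*C2 = -4. Solving gives C1 = -9/4, C2 = 25/4.

x = 1 - 9*exp(-4*t)/4 - t/2 + 25*exp(-2*t)/4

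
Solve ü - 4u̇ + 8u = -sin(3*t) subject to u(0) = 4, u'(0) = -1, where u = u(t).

u = -12*cos(3*t)/145 + sin(3*t)/145 - 666*exp(2*t)*sin(2*t)/145 + 592*cos(2*t)*exp(2*t)/145

Characteristic equation r² - 4r + 8 = 0 has discriminant (-4)² - 4·(8) = -16 < 0, so r = 2 ± 2i.
Hence u_h = C1*cos(2*t)*exp(2*t) + C2*exp(2*t)*sin(2*t).
Try u_p = A*cos(3*t) + B*sin(3*t). Substituting and equating the coefficients of cos(3t) and sin(3t) gives A = -12/145, B = 1/145, so u_p = -12*cos(3*t)/145 + sin(3*t)/145.
General solution: u = -12*cos(3*t)/145 + sin(3*t)/145 + C1*cos(2*t)*exp(2*t) + C2*exp(2*t)*sin(2*t).
Apply the initial conditions: u(0) = -12/145 + C1 = 4 and u'(0) = 3/145 + 2*C1 + 2*C2 = -1. Solving gives C1 = 592/145, C2 = -666/145.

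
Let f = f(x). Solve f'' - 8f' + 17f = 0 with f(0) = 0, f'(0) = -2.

Characteristic equation r² - 8r + 17 = 0 has discriminant (-8)² - 4·(17) = -4 < 0, so r = 4 ± i.
Hence f_h = C1*cos(x)*exp(4*x) + C2*exp(4*x)*sin(x).
Apply the initial conditions: f(0) = C1 = 0 and f'(0) = C2 + 4*C1 = -2. Solving gives C1 = 0, C2 = -2.

f = -2*exp(4*x)*sin(x)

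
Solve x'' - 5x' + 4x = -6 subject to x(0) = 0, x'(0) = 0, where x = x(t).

Characteristic equation r² - 5r + 4 = 0 factors as (r - 1)(r - 4) = 0, so r = 1, 4.
Hence x_h = C1*exp(t) + C2*exp(4*t).
For the particular solution try x_p = A0. Substituting and matching coefficients of each power of t gives A0 = -3/2, so x_p = -3/2.
General solution: x = -3/2 + C1*exp(t) + C2*exp(4*t).
Apply the initial conditions: x(0) = -3/2 + C1 + C2 = 0 and x'(0) = C1 + 4*C2 = 0. Solving gives C1 = 2, C2 = -1/2.

x = -3/2 + 2*exp(t) - exp(4*t)/2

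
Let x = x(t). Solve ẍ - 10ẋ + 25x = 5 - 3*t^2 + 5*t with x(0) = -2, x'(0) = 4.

Characteristic equation r² - 10r + 25 = 0 has discriminant (-10)² - 4·(25) = 0, so r = 5 is a repeated root.
Hence x_h = (C1 + C2*t)*exp(5*t).
For the particular solution try x_p = A0 + A1*t + A2*t^2. Substituting and matching coefficients of each power of t gives A0 = 157/625, A1 = 13/125, A2 = -3/25, so x_p = 157/625 - 3*t^2/25 + 13*t/125.
General solution: x = 157/625 - 3*t^2/25 + 13*t/125 + C1*exp(5*t) + C2*t*exp(5*t).
Apply the initial conditions: x(0) = 157/625 + C1 = -2 and x'(0) = 13/125 + C2 + 5*C1 = 4. Solving gives C1 = -1407/625, C2 = 1894/125.

x = 157/625 - 1407*exp(5*t)/625 - 3*t**2/25 + 13*t/125 + 1894*t*exp(5*t)/125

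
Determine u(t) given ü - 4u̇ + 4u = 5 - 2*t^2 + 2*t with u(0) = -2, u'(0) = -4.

Characteristic equation r² - 4r + 4 = 0 has discriminant (-4)² - 4·(4) = 0, so r = 2 is a repeated root.
Hence u_h = (C1 + C2*t)*exp(2*t).
For the particular solution try u_p = A0 + A1*t + A2*t^2. Substituting and matching coefficients of each power of t gives A0 = 1, A1 = -1/2, A2 = -1/2, so u_p = 1 - t/2 - t^2/2.
General solution: u = 1 - t/2 - t^2/2 + C1*exp(2*t) + C2*t*exp(2*t).
Apply the initial conditions: u(0) = 1 + C1 = -2 and u'(0) = -1/2 + C2 + 2*C1 = -4. Solving gives C1 = -3, C2 = 5/2.

u = 1 - 3*exp(2*t) - t/2 - t**2/2 + 5*t*exp(2*t)/2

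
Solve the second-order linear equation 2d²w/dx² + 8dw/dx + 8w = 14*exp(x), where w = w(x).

Divide through by 2: w'' + 4w' + 4w = 7*exp(x).
Characteristic equation r² + 4r + 4 = 0 has discriminant (4)² - 4·(4) = 0, so r = -2 is a repeated root.
Hence w_h = (C1 + C2*x)*exp(-2*x).
Try w_p = A*exp(x). Substituting into the equation and dividing by exp(x) gives A = 7/9, so w_p = 7*exp(x)/9.

w = 7*exp(x)/9 + C1*exp(-2*x) + C2*x*exp(-2*x)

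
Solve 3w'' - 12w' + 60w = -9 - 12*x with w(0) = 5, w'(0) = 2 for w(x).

w = -19/100 - x/5 - 409*exp(2*x)*sin(4*x)/200 + 519*cos(4*x)*exp(2*x)/100

Divide through by 3: w'' - 4w' + 20w = -3 - 4*x.
Characteristic equation r² - 4r + 20 = 0 has discriminant (-4)² - 4·(20) = -64 < 0, so r = 2 ± 4i.
Hence w_h = C1*cos(4*x)*exp(2*x) + C2*exp(2*x)*sin(4*x).
For the particular solution try w_p = A0 + A1*x. Substituting and matching coefficients of each power of x gives A0 = -19/100, A1 = -1/5, so w_p = -19/100 - x/5.
General solution: w = -19/100 - x/5 + C1*cos(4*x)*exp(2*x) + C2*exp(2*x)*sin(4*x).
Apply the initial conditions: w(0) = -19/100 + C1 = 5 and w'(0) = -1/5 + 2*C1 + 4*C2 = 2. Solving gives C1 = 519/100, C2 = -409/200.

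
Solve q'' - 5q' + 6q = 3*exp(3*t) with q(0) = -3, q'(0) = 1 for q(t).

Characteristic equation r² - 5r + 6 = 0 factors as (r - 3)(r - 2) = 0, so r = 3, 2.
Hence q_h = C1*exp(3*t) + C2*exp(2*t).
Since exp(3*t) solves the homogeneous equation (r = 3 is a root of multiplicity 1), multiply the trial by t. Try q_p = A*t*exp(3*t). Substituting into the equation and dividing by exp(3*t) gives A = 3, so q_p = 3*t*exp(3*t).
General solution: q = C1*exp(3*t) + C2*exp(2*t) + 3*t*exp(3*t).
Apply the initial conditions: q(0) = C1 + C2 = -3 and q'(0) = 3 + 2*C2 + 3*C1 = 1. Solving gives C1 = 4, C2 = -7.

q = -7*exp(2*t) + 4*exp(3*t) + 3*t*exp(3*t)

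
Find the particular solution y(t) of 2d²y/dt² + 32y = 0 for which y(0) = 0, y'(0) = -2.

Divide through by 2: y'' + 16y = 0.
Characteristic equation r² + 16 = 0 has discriminant (0)² - 4·(16) = -64 < 0, so r = ± 4i.
Hence y_h = C1*cos(4*t) + C2*sin(4*t).
Apply the initial conditions: y(0) = C1 = 0 and y'(0) = 4*C2 = -2. Solving gives C1 = 0, C2 = -1/2.

y = -sin(4*t)/2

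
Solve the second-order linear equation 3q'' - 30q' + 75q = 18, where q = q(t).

Divide through by 3: q'' - 10q' + 25q = 6.
Characteristic equation r² - 10r + 25 = 0 has discriminant (-10)² - 4·(25) = 0, so r = 5 is a repeated root.
Hence q_h = (C1 + C2*t)*exp(5*t).
For the particular solution try q_p = A0. Substituting and matching coefficients of each power of t gives A0 = 6/25, so q_p = 6/25.

q = 6/25 + C1*exp(5*t) + C2*t*exp(5*t)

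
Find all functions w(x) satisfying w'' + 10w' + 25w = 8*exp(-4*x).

Characteristic equation r² + 10r + 25 = 0 has discriminant (10)² - 4·(25) = 0, so r = -5 is a repeated root.
Hence w_h = (C1 + C2*x)*exp(-5*x).
Try w_p = A*exp(-4*x). Substituting into the equation and dividing by exp(-4*x) gives A = 8, so w_p = 8*exp(-4*x).

w = 8*exp(-4*x) + C1*exp(-5*x) + C2*x*exp(-5*x)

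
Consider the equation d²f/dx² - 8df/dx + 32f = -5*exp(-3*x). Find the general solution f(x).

f = -exp(-3*x)/13 + C1*cos(4*x)*exp(4*x) + C2*exp(4*x)*sin(4*x)

Characteristic equation r² - 8r + 32 = 0 has discriminant (-8)² - 4·(32) = -64 < 0, so r = 4 ± 4i.
Hence f_h = C1*cos(4*x)*exp(4*x) + C2*exp(4*x)*sin(4*x).
Try f_p = A*exp(-3*x). Substituting into the equation and dividing by exp(-3*x) gives A = -1/13, so f_p = -exp(-3*x)/13.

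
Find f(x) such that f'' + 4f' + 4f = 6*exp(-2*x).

Characteristic equation r² + 4r + 4 = 0 has discriminant (4)² - 4·(4) = 0, so r = -2 is a repeated root.
Hence f_h = (C1 + C2*x)*exp(-2*x).
Since exp(-2*x) solves the homogeneous equation (r = -2 is a root of multiplicity 2), multiply the trial by x^2. Try f_p = A*x^2*exp(-2*x). Substituting into the equation and dividing by exp(-2*x) gives A = 3, so f_p = 3*x^2*exp(-2*x).

f = C1*exp(-2*x) + 3*x**2*exp(-2*x) + C2*x*exp(-2*x)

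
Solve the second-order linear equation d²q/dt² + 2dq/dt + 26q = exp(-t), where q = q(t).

q = exp(-t)/25 + C1*cos(5*t)*exp(-t) + C2*exp(-t)*sin(5*t)

Characteristic equation r² + 2r + 26 = 0 has discriminant (2)² - 4·(26) = -100 < 0, so r = -1 ± 5i.
Hence q_h = C1*cos(5*t)*exp(-t) + C2*exp(-t)*sin(5*t).
Try q_p = A*exp(-t). Substituting into the equation and dividing by exp(-t) gives A = 1/25, so q_p = exp(-t)/25.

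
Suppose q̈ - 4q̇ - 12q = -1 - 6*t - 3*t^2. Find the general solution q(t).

Characteristic equation r² - 4r - 12 = 0 factors as (r + 2)(r - 6) = 0, so r = -2, 6.
Hence q_h = C1*exp(-2*t) + C2*exp(6*t).
For the particular solution try q_p = A0 + A1*t + A2*t^2. Substituting and matching coefficients of each power of t gives A0 = 1/72, A1 = 1/3, A2 = 1/4, so q_p = 1/72 + t/3 + t^2/4.

q = 1/72 + t/3 + t**2/4 + C1*exp(-2*t) + C2*exp(6*t)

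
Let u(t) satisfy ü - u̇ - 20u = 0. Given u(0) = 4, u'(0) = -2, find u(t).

Characteristic equation r² - r - 20 = 0 factors as (r - 5)(r + 4) = 0, so r = 5, -4.
Hence u_h = C1*exp(5*t) + C2*exp(-4*t).
Apply the initial conditions: u(0) = C1 + C2 = 4 and u'(0) = -4*C2 + 5*C1 = -2. Solving gives C1 = 14/9, C2 = 22/9.

u = 14*exp(5*t)/9 + 22*exp(-4*t)/9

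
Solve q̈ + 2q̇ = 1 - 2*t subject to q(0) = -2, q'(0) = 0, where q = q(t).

q = -5/2 + t + exp(-2*t)/2 - t**2/2

Characteristic equation r² + 2r = 0 factors as (r + 2)r = 0, so r = -2, 0.
Hence q_h = C1*exp(-2*t) + C2.
Since 0 is a characteristic root (multiplicity 1), multiply the polynomial trial by t: try q_p = t*(A0 + A1*t). Substituting and matching coefficients of each power of t gives A0 = 1, A1 = -1/2, so q_p = t - t^2/2.
General solution: q = C2 + t - t^2/2 + C1*exp(-2*t).
Apply the initial conditions: q(0) = C1 + C2 = -2 and q'(0) = 1 - 2*C1 = 0. Solving gives C1 = 1/2, C2 = -5/2.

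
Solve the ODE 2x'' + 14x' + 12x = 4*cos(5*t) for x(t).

x = -19*cos(5*t)/793 + 35*sin(5*t)/793 + C1*exp(-t) + C2*exp(-6*t)

Divide through by 2: x'' + 7x' + 6x = 2*cos(5*t).
Characteristic equation r² + 7r + 6 = 0 factors as (r + 1)(r + 6) = 0, so r = -1, -6.
Hence x_h = C1*exp(-t) + C2*exp(-6*t).
Try x_p = A*cos(5*t) + B*sin(5*t). Substituting and equating the coefficients of cos(5t) and sin(5t) gives A = -19/793, B = 35/793, so x_p = -19*cos(5*t)/793 + 35*sin(5*t)/793.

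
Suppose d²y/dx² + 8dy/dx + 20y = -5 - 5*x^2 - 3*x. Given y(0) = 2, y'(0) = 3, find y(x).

y = -49/200 - x**2/4 + x/20 + 449*cos(2*x)*exp(-4*x)/200 + 1193*exp(-4*x)*sin(2*x)/200

Characteristic equation r² + 8r + 20 = 0 has discriminant (8)² - 4·(20) = -16 < 0, so r = -4 ± 2i.
Hence y_h = C1*cos(2*x)*exp(-4*x) + C2*exp(-4*x)*sin(2*x).
For the particular solution try y_p = A0 + A1*x + A2*x^2. Substituting and matching coefficients of each power of x gives A0 = -49/200, A1 = 1/20, A2 = -1/4, so y_p = -49/200 - x^2/4 + x/20.
General solution: y = -49/200 - x^2/4 + x/20 + C1*cos(2*x)*exp(-4*x) + C2*exp(-4*x)*sin(2*x).
Apply the initial conditions: y(0) = -49/200 + C1 = 2 and y'(0) = 1/20 - 4*C1 + 2*C2 = 3. Solving gives C1 = 449/200, C2 = 1193/200.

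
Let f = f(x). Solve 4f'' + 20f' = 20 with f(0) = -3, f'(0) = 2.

Divide through by 4: f'' + 5f' = 5.
Characteristic equation r² + 5r = 0 factors as (r + 5)r = 0, so r = -5, 0.
Hence f_h = C1*exp(-5*x) + C2.
Since 0 is a characteristic root (multiplicity 1), multiply the polynomial trial by x: try f_p = A0*x. Substituting and matching coefficients of each power of x gives A0 = 1, so f_p = x.
General solution: f = C2 + x + C1*exp(-5*x).
Apply the initial conditions: f(0) = C1 + C2 = -3 and f'(0) = 1 - 5*C1 = 2. Solving gives C1 = -1/5, C2 = -14/5.

f = -14/5 + x - exp(-5*x)/5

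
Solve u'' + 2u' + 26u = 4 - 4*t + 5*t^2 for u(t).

u = 673/4394 - 31*t/169 + 5*t**2/26 + C1*cos(5*t)*exp(-t) + C2*exp(-t)*sin(5*t)

Characteristic equation r² + 2r + 26 = 0 has discriminant (2)² - 4·(26) = -100 < 0, so r = -1 ± 5i.
Hence u_h = C1*cos(5*t)*exp(-t) + C2*exp(-t)*sin(5*t).
For the particular solution try u_p = A0 + A1*t + A2*t^2. Substituting and matching coefficients of each power of t gives A0 = 673/4394, A1 = -31/169, A2 = 5/26, so u_p = 673/4394 - 31*t/169 + 5*t^2/26.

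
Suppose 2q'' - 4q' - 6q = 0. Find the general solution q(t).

q = C1*exp(3*t) + C2*exp(-t)

Divide through by 2: q'' - 2q' - 3q = 0.
Characteristic equation r² - 2r - 3 = 0 factors as (r - 3)(r + 1) = 0, so r = 3, -1.
Hence q_h = C1*exp(3*t) + C2*exp(-t).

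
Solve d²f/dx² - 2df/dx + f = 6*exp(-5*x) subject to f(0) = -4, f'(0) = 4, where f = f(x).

Characteristic equation r² - 2r + 1 = 0 has discriminant (-2)² - 4·(1) = 0, so r = 1 is a repeated root.
Hence f_h = (C1 + C2*x)*exp(x).
Try f_p = A*exp(-5*x). Substituting into the equation and dividing by exp(-5*x) gives A = 1/6, so f_p = exp(-5*x)/6.
General solution: f = exp(-5*x)/6 + C1*exp(x) + C2*x*exp(x).
Apply the initial conditions: f(0) = 1/6 + C1 = -4 and f'(0) = -5/6 + C1 + C2 = 4. Solving gives C1 = -25/6, C2 = 9.

f = -25*exp(x)/6 + exp(-5*x)/6 + 9*x*exp(x)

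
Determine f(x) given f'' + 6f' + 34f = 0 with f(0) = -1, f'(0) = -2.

f = -cos(5*x)*exp(-3*x) - exp(-3*x)*sin(5*x)

Characteristic equation r² + 6r + 34 = 0 has discriminant (6)² - 4·(34) = -100 < 0, so r = -3 ± 5i.
Hence f_h = C1*cos(5*x)*exp(-3*x) + C2*exp(-3*x)*sin(5*x).
Apply the initial conditions: f(0) = C1 = -1 and f'(0) = -3*C1 + 5*C2 = -2. Solving gives C1 = -1, C2 = -1.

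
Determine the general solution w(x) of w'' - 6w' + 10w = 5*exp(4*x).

Characteristic equation r² - 6r + 10 = 0 has discriminant (-6)² - 4·(10) = -4 < 0, so r = 3 ± i.
Hence w_h = C1*cos(x)*exp(3*x) + C2*exp(3*x)*sin(x).
Try w_p = A*exp(4*x). Substituting into the equation and dividing by exp(4*x) gives A = 5/2, so w_p = 5*exp(4*x)/2.

w = 5*exp(4*x)/2 + C1*cos(x)*exp(3*x) + C2*exp(3*x)*sin(x)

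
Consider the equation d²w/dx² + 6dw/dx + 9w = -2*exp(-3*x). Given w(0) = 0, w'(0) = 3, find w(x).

w = -x**2*exp(-3*x) + 3*x*exp(-3*x)

Characteristic equation r² + 6r + 9 = 0 has discriminant (6)² - 4·(9) = 0, so r = -3 is a repeated root.
Hence w_h = (C1 + C2*x)*exp(-3*x).
Since exp(-3*x) solves the homogeneous equation (r = -3 is a root of multiplicity 2), multiply the trial by x^2. Try w_p = A*x^2*exp(-3*x). Substituting into the equation and dividing by exp(-3*x) gives A = -1, so w_p = -x^2*exp(-3*x).
General solution: w = C1*exp(-3*x) - x^2*exp(-3*x) + C2*x*exp(-3*x).
Apply the initial conditions: w(0) = C1 = 0 and w'(0) = C2 - 3*C1 = 3. Solving gives C1 = 0, C2 = 3.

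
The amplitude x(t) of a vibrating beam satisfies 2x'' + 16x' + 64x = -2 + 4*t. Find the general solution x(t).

Divide through by 2: x'' + 8x' + 32x = -1 + 2*t.
Characteristic equation r² + 8r + 32 = 0 has discriminant (8)² - 4·(32) = -64 < 0, so r = -4 ± 4i.
Hence x_h = C1*cos(4*t)*exp(-4*t) + C2*exp(-4*t)*sin(4*t).
For the particular solution try x_p = A0 + A1*t. Substituting and matching coefficients of each power of t gives A0 = -3/64, A1 = 1/16, so x_p = -3/64 + t/16.

x = -3/64 + t/16 + C1*cos(4*t)*exp(-4*t) + C2*exp(-4*t)*sin(4*t)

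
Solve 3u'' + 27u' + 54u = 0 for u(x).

Divide through by 3: u'' + 9u' + 18u = 0.
Characteristic equation r² + 9r + 18 = 0 factors as (r + 3)(r + 6) = 0, so r = -3, -6.
Hence u_h = C1*exp(-3*x) + C2*exp(-6*x).

u = C1*exp(-3*x) + C2*exp(-6*x)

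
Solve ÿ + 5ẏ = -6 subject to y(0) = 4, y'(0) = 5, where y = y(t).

Characteristic equation r² + 5r = 0 factors as (r + 5)r = 0, so r = -5, 0.
Hence y_h = C1*exp(-5*t) + C2.
Since 1 solves the homogeneous equation (r = 0 is a root of multiplicity 1), multiply the trial by t. Try y_p = A*t. Substituting into the equation and dividing by 1 gives A = -6/5, so y_p = -6*t/5.
General solution: y = C2 - 6*t/5 + C1*exp(-5*t).
Apply the initial conditions: y(0) = C1 + C2 = 4 and y'(0) = -6/5 - 5*C1 = 5. Solving gives C1 = -31/25, C2 = 131/25.

y = 131/25 - 31*exp(-5*t)/25 - 6*t/5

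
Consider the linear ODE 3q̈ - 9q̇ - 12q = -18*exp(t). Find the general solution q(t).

Divide through by 3: q'' - 3q' - 4q = -6*exp(t).
Characteristic equation r² - 3r - 4 = 0 factors as (r + 1)(r - 4) = 0, so r = -1, 4.
Hence q_h = C1*exp(-t) + C2*exp(4*t).
Try q_p = A*exp(t). Substituting into the equation and dividing by exp(t) gives A = 1, so q_p = exp(t).

q = C1*exp(-t) + C2*exp(4*t) + exp(t)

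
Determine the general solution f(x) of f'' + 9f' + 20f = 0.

Characteristic equation r² + 9r + 20 = 0 factors as (r + 5)(r + 4) = 0, so r = -5, -4.
Hence f_h = C1*exp(-5*x) + C2*exp(-4*x).

f = C1*exp(-5*x) + C2*exp(-4*x)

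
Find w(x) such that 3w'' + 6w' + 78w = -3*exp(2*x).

w = -exp(2*x)/34 + C1*cos(5*x)*exp(-x) + C2*exp(-x)*sin(5*x)

Divide through by 3: w'' + 2w' + 26w = -exp(2*x).
Characteristic equation r² + 2r + 26 = 0 has discriminant (2)² - 4·(26) = -100 < 0, so r = -1 ± 5i.
Hence w_h = C1*cos(5*x)*exp(-x) + C2*exp(-x)*sin(5*x).
Try w_p = A*exp(2*x). Substituting into the equation and dividing by exp(2*x) gives A = -1/34, so w_p = -exp(2*x)/34.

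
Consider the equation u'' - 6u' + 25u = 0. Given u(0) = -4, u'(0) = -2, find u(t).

Characteristic equation r² - 6r + 25 = 0 has discriminant (-6)² - 4·(25) = -64 < 0, so r = 3 ± 4i.
Hence u_h = C1*cos(4*t)*exp(3*t) + C2*exp(3*t)*sin(4*t).
Apply the initial conditions: u(0) = C1 = -4 and u'(0) = 3*C1 + 4*C2 = -2. Solving gives C1 = -4, C2 = 5/2.

u = -4*cos(4*t)*exp(3*t) + 5*exp(3*t)*sin(4*t)/2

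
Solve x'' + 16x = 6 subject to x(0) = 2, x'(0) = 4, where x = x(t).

Characteristic equation r² + 16 = 0 has discriminant (0)² - 4·(16) = -64 < 0, so r = ± 4i.
Hence x_h = C1*cos(4*t) + C2*sin(4*t).
For the particular solution try x_p = A0. Substituting and matching coefficients of each power of t gives A0 = 3/8, so x_p = 3/8.
General solution: x = 3/8 + C1*cos(4*t) + C2*sin(4*t).
Apply the initial conditions: x(0) = 3/8 + C1 = 2 and x'(0) = 4*C2 = 4. Solving gives C1 = 13/8, C2 = 1.

x = 3/8 + 13*cos(4*t)/8 + sin(4*t)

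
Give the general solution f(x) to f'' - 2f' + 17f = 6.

Characteristic equation r² - 2r + 17 = 0 has discriminant (-2)² - 4·(17) = -64 < 0, so r = 1 ± 4i.
Hence f_h = C1*cos(4*x)*exp(x) + C2*exp(x)*sin(4*x).
For the particular solution try f_p = A0. Substituting and matching coefficients of each power of x gives A0 = 6/17, so f_p = 6/17.

f = 6/17 + C1*cos(4*x)*exp(x) + C2*exp(x)*sin(4*x)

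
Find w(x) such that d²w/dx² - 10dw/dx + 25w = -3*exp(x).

Characteristic equation r² - 10r + 25 = 0 has discriminant (-10)² - 4·(25) = 0, so r = 5 is a repeated root.
Hence w_h = (C1 + C2*x)*exp(5*x).
Try w_p = A*exp(x). Substituting into the equation and dividing by exp(x) gives A = -3/16, so w_p = -3*exp(x)/16.

w = -3*exp(x)/16 + C1*exp(5*x) + C2*x*exp(5*x)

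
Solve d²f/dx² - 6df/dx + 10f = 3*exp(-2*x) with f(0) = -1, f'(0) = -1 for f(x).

Characteristic equation r² - 6r + 10 = 0 has discriminant (-6)² - 4·(10) = -4 < 0, so r = 3 ± i.
Hence f_h = C1*cos(x)*exp(3*x) + C2*exp(3*x)*sin(x).
Try f_p = A*exp(-2*x). Substituting into the equation and dividing by exp(-2*x) gives A = 3/26, so f_p = 3*exp(-2*x)/26.
General solution: f = 3*exp(-2*x)/26 + C1*cos(x)*exp(3*x) + C2*exp(3*x)*sin(x).
Apply the initial conditions: f(0) = 3/26 + C1 = -1 and f'(0) = -3/13 + C2 + 3*C1 = -1. Solving gives C1 = -29/26, C2 = 67/26.

f = 3*exp(-2*x)/26 - 29*cos(x)*exp(3*x)/26 + 67*exp(3*x)*sin(x)/26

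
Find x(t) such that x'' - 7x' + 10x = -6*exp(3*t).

x = 3*exp(3*t) + C1*exp(5*t) + C2*exp(2*t)

Characteristic equation r² - 7r + 10 = 0 factors as (r - 5)(r - 2) = 0, so r = 5, 2.
Hence x_h = C1*exp(5*t) + C2*exp(2*t).
Try x_p = A*exp(3*t). Substituting into the equation and dividing by exp(3*t) gives A = 3, so x_p = 3*exp(3*t).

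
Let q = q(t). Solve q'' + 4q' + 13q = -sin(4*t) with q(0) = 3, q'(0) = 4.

Characteristic equation r² + 4r + 13 = 0 has discriminant (4)² - 4·(13) = -36 < 0, so r = -2 ± 3i.
Hence q_h = C1*cos(3*t)*exp(-2*t) + C2*exp(-2*t)*sin(3*t).
Try q_p = A*cos(4*t) + B*sin(4*t). Substituting and equating the coefficients of cos(4t) and sin(4t) gives A = 16/265, B = 3/265, so q_p = 3*sin(4*t)/265 + 16*cos(4*t)/265.
General solution: q = 3*sin(4*t)/265 + 16*cos(4*t)/265 + C1*cos(3*t)*exp(-2*t) + C2*exp(-2*t)*sin(3*t).
Apply the initial conditions: q(0) = 16/265 + C1 = 3 and q'(0) = 12/265 - 2*C1 + 3*C2 = 4. Solving gives C1 = 779/265, C2 = 2606/795.

q = 3*sin(4*t)/265 + 16*cos(4*t)/265 + 779*cos(3*t)*exp(-2*t)/265 + 2606*exp(-2*t)*sin(3*t)/795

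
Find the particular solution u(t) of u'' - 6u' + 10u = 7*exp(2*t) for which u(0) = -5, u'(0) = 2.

Characteristic equation r² - 6r + 10 = 0 has discriminant (-6)² - 4·(10) = -4 < 0, so r = 3 ± i.
Hence u_h = C1*cos(t)*exp(3*t) + C2*exp(3*t)*sin(t).
Try u_p = A*exp(2*t). Substituting into the equation and dividing by exp(2*t) gives A = 7/2, so u_p = 7*exp(2*t)/2.
General solution: u = 7*exp(2*t)/2 + C1*cos(t)*exp(3*t) + C2*exp(3*t)*sin(t).
Apply the initial conditions: u(0) = 7/2 + C1 = -5 and u'(0) = 7 + C2 + 3*C1 = 2. Solving gives C1 = -17/2, C2 = 41/2.

u = 7*exp(2*t)/2 - 17*cos(t)*exp(3*t)/2 + 41*exp(3*t)*sin(t)/2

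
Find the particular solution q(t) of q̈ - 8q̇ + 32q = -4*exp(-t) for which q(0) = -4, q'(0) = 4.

Characteristic equation r² - 8r + 32 = 0 has discriminant (-8)² - 4·(32) = -64 < 0, so r = 4 ± 4i.
Hence q_h = C1*cos(4*t)*exp(4*t) + C2*exp(4*t)*sin(4*t).
Try q_p = A*exp(-t). Substituting into the equation and dividing by exp(-t) gives A = -4/41, so q_p = -4*exp(-t)/41.
General solution: q = -4*exp(-t)/41 + C1*cos(4*t)*exp(4*t) + C2*exp(4*t)*sin(4*t).
Apply the initial conditions: q(0) = -4/41 + C1 = -4 and q'(0) = 4/41 + 4*C1 + 4*C2 = 4. Solving gives C1 = -160/41, C2 = 200/41.

q = -4*exp(-t)/41 - 160*cos(4*t)*exp(4*t)/41 + 200*exp(4*t)*sin(4*t)/41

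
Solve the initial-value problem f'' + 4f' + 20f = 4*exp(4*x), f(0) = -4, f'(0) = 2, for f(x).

f = exp(4*x)/13 - 53*cos(4*x)*exp(-2*x)/13 - 21*exp(-2*x)*sin(4*x)/13

Characteristic equation r² + 4r + 20 = 0 has discriminant (4)² - 4·(20) = -64 < 0, so r = -2 ± 4i.
Hence f_h = C1*cos(4*x)*exp(-2*x) + C2*exp(-2*x)*sin(4*x).
Try f_p = A*exp(4*x). Substituting into the equation and dividing by exp(4*x) gives A = 1/13, so f_p = exp(4*x)/13.
General solution: f = exp(4*x)/13 + C1*cos(4*x)*exp(-2*x) + C2*exp(-2*x)*sin(4*x).
Apply the initial conditions: f(0) = 1/13 + C1 = -4 and f'(0) = 4/13 - 2*C1 + 4*C2 = 2. Solving gives C1 = -53/13, C2 = -21/13.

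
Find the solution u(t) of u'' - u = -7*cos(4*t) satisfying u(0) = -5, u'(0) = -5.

u = -177*exp(t)/34 - 7*exp(-t)/34 + 7*cos(4*t)/17

Characteristic equation r² - 1 = 0 factors as (r + 1)(r - 1) = 0, so r = -1, 1.
Hence u_h = C1*exp(-t) + C2*exp(t).
Try u_p = A*cos(4*t) + B*sin(4*t). Substituting and equating the coefficients of cos(4t) and sin(4t) gives A = 7/17, B = 0, so u_p = 7*cos(4*t)/17.
General solution: u = 7*cos(4*t)/17 + C1*exp(-t) + C2*exp(t).
Apply the initial conditions: u(0) = 7/17 + C1 + C2 = -5 and u'(0) = C2 - C1 = -5. Solving gives C1 = -7/34, C2 = -177/34.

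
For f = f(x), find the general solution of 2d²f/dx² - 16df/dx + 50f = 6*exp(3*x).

f = 3*exp(3*x)/10 + C1*cos(3*x)*exp(4*x) + C2*exp(4*x)*sin(3*x)

Divide through by 2: f'' - 8f' + 25f = 3*exp(3*x).
Characteristic equation r² - 8r + 25 = 0 has discriminant (-8)² - 4·(25) = -36 < 0, so r = 4 ± 3i.
Hence f_h = C1*cos(3*x)*exp(4*x) + C2*exp(4*x)*sin(3*x).
Try f_p = A*exp(3*x). Substituting into the equation and dividing by exp(3*x) gives A = 3/10, so f_p = 3*exp(3*x)/10.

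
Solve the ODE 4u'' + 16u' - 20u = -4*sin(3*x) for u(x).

Divide through by 4: u'' + 4u' - 5u = -sin(3*x).
Characteristic equation r² + 4r - 5 = 0 factors as (r - 1)(r + 5) = 0, so r = 1, -5.
Hence u_h = C1*exp(x) + C2*exp(-5*x).
Try u_p = A*cos(3*x) + B*sin(3*x). Substituting and equating the coefficients of cos(3x) and sin(3x) gives A = 3/85, B = 7/170, so u_p = 3*cos(3*x)/85 + 7*sin(3*x)/170.

u = 3*cos(3*x)/85 + 7*sin(3*x)/170 + C1*exp(x) + C2*exp(-5*x)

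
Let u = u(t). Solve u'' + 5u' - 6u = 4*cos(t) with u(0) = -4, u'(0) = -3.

u = -25*exp(t)/7 - 14*cos(t)/37 - 13*exp(-6*t)/259 + 10*sin(t)/37

Characteristic equation r² + 5r - 6 = 0 factors as (r - 1)(r + 6) = 0, so r = 1, -6.
Hence u_h = C1*exp(t) + C2*exp(-6*t).
Try u_p = A*cos(t) + B*sin(t). Substituting and equating the coefficients of cos(t) and sin(t) gives A = -14/37, B = 10/37, so u_p = -14*cos(t)/37 + 10*sin(t)/37.
General solution: u = -14*cos(t)/37 + 10*sin(t)/37 + C1*exp(t) + C2*exp(-6*t).
Apply the initial conditions: u(0) = -14/37 + C1 + C2 = -4 and u'(0) = 10/37 + C1 - 6*C2 = -3. Solving gives C1 = -25/7, C2 = -13/259.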